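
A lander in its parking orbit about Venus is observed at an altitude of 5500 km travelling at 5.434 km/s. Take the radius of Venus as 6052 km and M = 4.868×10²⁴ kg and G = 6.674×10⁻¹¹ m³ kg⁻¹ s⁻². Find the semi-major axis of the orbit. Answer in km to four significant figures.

μ = GM = 6.674×10⁻¹¹ × 4.868×10²⁴ = 3.249×10¹⁴ m³/s².
r = 6052 + 5500 = 11552 km = 1.155×10⁷ m.
Specific orbital energy ε = v²/2 − μ/r = (5434)²/2 − 3.249×10¹⁴/1.155×10⁷ = -1.336×10⁷ J/kg.
Since ε = −μ/(2a), a = −μ/(2ε) = 1.216×10⁷ m = 12159 km.

a ≈ 12160 km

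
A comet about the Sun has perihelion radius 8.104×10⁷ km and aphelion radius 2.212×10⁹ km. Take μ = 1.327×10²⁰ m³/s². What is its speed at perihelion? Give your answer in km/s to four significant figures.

Semi-major axis a = (r_p + r_a)/2 = 1.1465×10⁹ km = 1.147×10¹² m.
Vis-viva: v² = μ(2/r − 1/a) = 1.327×10²⁰ × (2.468×10⁻¹¹ − 8.722×10⁻¹³) = 3.159×10⁹ m²/s².
v = 56210 m/s = 56.21 km/s.

v ≈ 56.21 km/s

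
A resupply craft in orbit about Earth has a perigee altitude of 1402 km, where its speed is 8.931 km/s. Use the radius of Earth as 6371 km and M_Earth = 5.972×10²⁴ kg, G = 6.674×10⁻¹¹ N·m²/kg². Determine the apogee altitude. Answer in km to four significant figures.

μ = GM = 6.674×10⁻¹¹ × 5.972×10²⁴ = 3.986×10¹⁴ m³/s².
r_p = 6371 + 1402 = 7773.0 km = 7.773×10⁶ m.
Specific energy ε = v²/2 − μ/r = -1.139×10⁷ J/kg, so a = −μ/(2ε) = 1.749×10⁷ m.
The apsides satisfy r_p + r_a = 2a, so the apogee radius is 2a − r_p = 2.720×10⁷ m = 27205 km.
Apogee altitude = 27205 − 6371 = 20834 km.

apogee altitude ≈ 20830 km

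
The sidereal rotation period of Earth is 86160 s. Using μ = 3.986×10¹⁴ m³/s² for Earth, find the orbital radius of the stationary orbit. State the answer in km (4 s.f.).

A synchronous orbit has period T, so by Kepler's third law a = (μT²/4π²)^(1/3).
μT²/4π² = 3.986×10¹⁴ × (8.616×10⁴)² / 39.48 = 7.495×10²² m³.
a = 4.216×10⁷ m = 42163 km.

r_sync ≈ 42160 km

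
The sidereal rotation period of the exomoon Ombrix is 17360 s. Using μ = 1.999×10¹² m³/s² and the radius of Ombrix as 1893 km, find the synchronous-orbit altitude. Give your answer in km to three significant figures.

h_sync ≈ 587 km

A synchronous orbit has period T, so by Kepler's third law a = (μT²/4π²)^(1/3).
μT²/4π² = 1.999×10¹² × (1.736×10⁴)² / 39.48 = 1.526×10¹⁹ m³.
a = 2.480×10⁶ m = 2480.4 km.
Altitude h = a − R = 2480.4 − 1893 = 587.38 km.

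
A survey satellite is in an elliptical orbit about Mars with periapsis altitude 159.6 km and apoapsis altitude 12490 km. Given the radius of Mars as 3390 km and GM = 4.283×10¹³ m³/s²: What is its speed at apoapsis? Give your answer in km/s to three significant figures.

r_p = 3390 + 159.6 = 3549.6 km = 3.5496×10⁶ m.
r_a = 3390 + 12490 = 15880 km = 1.5880×10⁷ m.
Semi-major axis a = (r_p + r_a)/2 = 9714.8 km = 9.715×10⁶ m.
Vis-viva: v² = μ(2/r − 1/a) = 4.283×10¹³ × (1.259×10⁻⁷ − 1.029×10⁻⁷) = 9.855×10⁵ m²/s².
v = 992.7 m/s = 0.9927 km/s.

v ≈ 0.993 km/s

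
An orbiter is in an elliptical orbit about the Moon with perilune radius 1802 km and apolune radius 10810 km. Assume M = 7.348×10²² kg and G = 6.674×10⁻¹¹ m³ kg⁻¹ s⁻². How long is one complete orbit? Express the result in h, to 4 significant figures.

μ = GM = 6.674×10⁻¹¹ × 7.348×10²² = 4.904×10¹² m³/s².
Semi-major axis a = (r_p + r_a)/2 = (1802.0 + 10810)/2 = 6306.0 km = 6.306×10⁶ m.
By Kepler's third law T = 2π√(a³/μ) = 2π × 7.151×10³ = 4.493×10⁴ s.
= 12.48 h.

T ≈ 12.48 h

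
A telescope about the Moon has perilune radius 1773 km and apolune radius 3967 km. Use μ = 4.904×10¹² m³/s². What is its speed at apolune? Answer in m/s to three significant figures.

v ≈ 874 m/s

Semi-major axis a = (r_p + r_a)/2 = 2870.0 km = 2.870×10⁶ m.
Vis-viva: v² = μ(2/r − 1/a) = 4.904×10¹² × (5.042×10⁻⁷ − 3.484×10⁻⁷) = 7.637×10⁵ m²/s².
v = 873.9 m/s.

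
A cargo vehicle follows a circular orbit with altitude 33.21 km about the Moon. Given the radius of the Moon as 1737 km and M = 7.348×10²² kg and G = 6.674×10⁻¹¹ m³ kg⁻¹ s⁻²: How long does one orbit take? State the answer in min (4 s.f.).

μ = GM = 6.674×10⁻¹¹ × 7.348×10²² = 4.904×10¹² m³/s².
r = 1737 + 33.21 = 1770.2 km = 1.7702×10⁶ m.
Kepler's third law: T = 2π√(r³/μ) = 2π√((1.770×10⁶)³ / 4.904×10¹²).
r³/μ = 1.131×10⁶ s², so T = 2π × 1.064×10³ = 6.683×10³ s.
Converting: 6.683×10³ s ÷ 60.00 = 111.4 min.

T ≈ 111.4 min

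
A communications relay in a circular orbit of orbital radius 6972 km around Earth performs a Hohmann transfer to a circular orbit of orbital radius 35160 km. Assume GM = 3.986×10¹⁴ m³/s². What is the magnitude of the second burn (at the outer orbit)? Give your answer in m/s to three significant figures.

Δv ≈ 1430 m/s

r₁ = 6972 km = 6.972×10⁶ m.
r₂ = 35160 km = 3.516×10⁷ m.
Transfer ellipse a_t = (r₁ + r₂)/2 = 2.107×10⁷ m.
At r₁: circular v_c1 = √(μ/r₁) = 7561 m/s; transfer-perigee v_p = √[μ(2/r₁ − 1/a_t)] = 9768 m/s.
At r₂: circular v_c2 = √(μ/r₂) = 3367 m/s; transfer-apogee v_a = √[μ(2/r₂ − 1/a_t)] = 1937 m/s.
Δv₂ = v_c2 − v_a = 1430 m/s.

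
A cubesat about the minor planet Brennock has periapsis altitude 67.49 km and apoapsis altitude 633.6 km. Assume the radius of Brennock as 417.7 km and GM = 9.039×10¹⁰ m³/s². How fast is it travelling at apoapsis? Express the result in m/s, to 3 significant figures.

v ≈ 233 m/s

r_p = 417.7 + 67.49 = 485.19 km = 4.8519×10⁵ m.
r_a = 417.7 + 633.6 = 1051.3 km = 1.0513×10⁶ m.
Semi-major axis a = (r_p + r_a)/2 = 768.25 km = 7.682×10⁵ m.
Vis-viva: v² = μ(2/r − 1/a) = 9.039×10¹⁰ × (1.902×10⁻⁶ − 1.302×10⁻⁶) = 5.430×10⁴ m²/s².
v = 233.0 m/s.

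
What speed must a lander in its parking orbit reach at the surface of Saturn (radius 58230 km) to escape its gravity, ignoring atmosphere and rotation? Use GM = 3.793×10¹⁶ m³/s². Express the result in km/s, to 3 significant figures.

r = R = 5.823×10⁷ m.
Escape speed v_esc = √(2μ/r) = √(2 × 3.793×10¹⁶ / 5.823×10⁷) = √(1.303×10⁹) = 36090 m/s.
= 36.09 km/s.

v_esc ≈ 36.1 km/s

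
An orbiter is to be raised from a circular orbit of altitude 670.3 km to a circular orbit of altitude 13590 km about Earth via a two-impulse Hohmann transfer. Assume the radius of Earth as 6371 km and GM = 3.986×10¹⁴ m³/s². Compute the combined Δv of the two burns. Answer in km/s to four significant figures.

Δv_total ≈ 2.866 km/s

r₁ = 6371 + 670.3 = 7041.3 km = 7.0413×10⁶ m.
r₂ = 6371 + 13590 = 19961 km = 1.9961×10⁷ m.
Transfer ellipse a_t = (r₁ + r₂)/2 = 1.350×10⁷ m.
At r₁: circular v_c1 = √(μ/r₁) = 7524 m/s; transfer-perigee v_p = √[μ(2/r₁ − 1/a_t)] = 9148 m/s.
Δv₁ = v_p − v_c1 = 1625 m/s.
At r₂: circular v_c2 = √(μ/r₂) = 4469 m/s; transfer-apogee v_a = √[μ(2/r₂ − 1/a_t)] = 3227 m/s.
Δv₂ = v_c2 − v_a = 1242 m/s.
Total Δv = Δv₁ + Δv₂ = 2866 m/s = 2.866 km/s.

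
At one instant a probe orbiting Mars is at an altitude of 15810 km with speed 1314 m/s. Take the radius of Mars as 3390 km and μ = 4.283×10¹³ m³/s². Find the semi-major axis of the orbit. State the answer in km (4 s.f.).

r = 3390 + 15810 = 19200 km = 1.920×10⁷ m.
Specific orbital energy ε = v²/2 − μ/r = (1314)²/2 − 4.283×10¹³/1.920×10⁷ = -1.367×10⁶ J/kg.
Since ε = −μ/(2a), a = −μ/(2ε) = 1.566×10⁷ m = 15661 km.

a ≈ 15660 km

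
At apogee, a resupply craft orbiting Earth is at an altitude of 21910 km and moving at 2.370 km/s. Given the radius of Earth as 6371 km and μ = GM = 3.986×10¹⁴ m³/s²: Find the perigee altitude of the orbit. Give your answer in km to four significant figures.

r_a = 6371 + 21910 = 28281 km = 2.828×10⁷ m.
Specific energy ε = v²/2 − μ/r = -1.129×10⁷ J/kg, so a = −μ/(2ε) = 1.766×10⁷ m.
The apsides satisfy r_p + r_a = 2a, so the perigee radius is 2a − r_a = 7.038×10⁶ m = 7037.7 km.
Perigee altitude = 7037.7 − 6371 = 666.66 km.

perigee altitude ≈ 666.7 km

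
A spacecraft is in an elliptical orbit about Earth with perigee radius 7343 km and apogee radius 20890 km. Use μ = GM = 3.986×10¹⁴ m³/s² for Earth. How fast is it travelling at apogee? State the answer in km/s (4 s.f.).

Semi-major axis a = (r_p + r_a)/2 = 14116 km = 1.412×10⁷ m.
Vis-viva: v² = μ(2/r − 1/a) = 3.986×10¹⁴ × (9.574×10⁻⁸ − 7.084×10⁻⁸) = 9.925×10⁶ m²/s².
v = 3150 m/s = 3.150 km/s.

v ≈ 3.150 km/s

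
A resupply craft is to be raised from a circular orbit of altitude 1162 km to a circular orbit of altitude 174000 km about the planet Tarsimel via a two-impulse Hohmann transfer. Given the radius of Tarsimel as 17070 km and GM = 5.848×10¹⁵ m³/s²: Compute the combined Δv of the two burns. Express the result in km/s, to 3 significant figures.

r₁ = 17070 + 1162 = 18232 km = 1.8232×10⁷ m.
r₂ = 17070 + 174000 = 191070 km = 1.9107×10⁸ m.
Transfer ellipse a_t = (r₁ + r₂)/2 = 1.047×10⁸ m.
At r₁: circular v_c1 = √(μ/r₁) = 17910 m/s; transfer-periapsis v_p = √[μ(2/r₁ − 1/a_t)] = 24200 m/s.
Δv₁ = v_p − v_c1 = 6290 m/s.
At r₂: circular v_c2 = √(μ/r₂) = 5532 m/s; transfer-apoapsis v_a = √[μ(2/r₂ − 1/a_t)] = 2309 m/s.
Δv₂ = v_c2 − v_a = 3223 m/s.
Total Δv = Δv₁ + Δv₂ = 9513 m/s = 9.513 km/s.

Δv_total ≈ 9.51 km/s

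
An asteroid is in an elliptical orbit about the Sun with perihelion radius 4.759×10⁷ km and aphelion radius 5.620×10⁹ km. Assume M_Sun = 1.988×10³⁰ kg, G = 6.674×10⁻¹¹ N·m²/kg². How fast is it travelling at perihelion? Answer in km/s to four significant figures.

μ = GM = 6.674×10⁻¹¹ × 1.988×10³⁰ = 1.327×10²⁰ m³/s².
Semi-major axis a = (r_p + r_a)/2 = 2.8338×10⁹ km = 2.834×10¹² m.
Vis-viva: v² = μ(2/r − 1/a) = 1.327×10²⁰ × (4.203×10⁻¹¹ − 3.529×10⁻¹³) = 5.529×10⁹ m²/s².
v = 74360 m/s = 74.36 km/s.

v ≈ 74.36 km/s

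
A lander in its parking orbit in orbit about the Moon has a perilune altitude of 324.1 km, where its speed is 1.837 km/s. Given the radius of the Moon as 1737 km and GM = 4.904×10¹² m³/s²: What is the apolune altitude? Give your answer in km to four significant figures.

r_p = 1737 + 324.1 = 2061.1 km = 2.061×10⁶ m.
Specific energy ε = v²/2 − μ/r = -6.920×10⁵ J/kg, so a = −μ/(2ε) = 3.543×10⁶ m.
The apsides satisfy r_p + r_a = 2a, so the apolune radius is 2a − r_p = 5.025×10⁶ m = 5025.3 km.
Apolune altitude = 5025.3 − 1737 = 3288.3 km.

apolune altitude ≈ 3288 km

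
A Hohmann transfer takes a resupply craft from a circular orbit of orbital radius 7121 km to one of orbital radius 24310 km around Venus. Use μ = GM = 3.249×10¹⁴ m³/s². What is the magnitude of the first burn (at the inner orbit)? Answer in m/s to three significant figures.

Δv ≈ 1650 m/s

r₁ = 7121 km = 7.121×10⁶ m.
r₂ = 24310 km = 2.431×10⁷ m.
Transfer ellipse a_t = (r₁ + r₂)/2 = 1.572×10⁷ m.
At r₁: circular v_c1 = √(μ/r₁) = 6755 m/s; transfer-periapsis v_p = √[μ(2/r₁ − 1/a_t)] = 8401 m/s.
Δv₁ = v_p − v_c1 = 1646 m/s.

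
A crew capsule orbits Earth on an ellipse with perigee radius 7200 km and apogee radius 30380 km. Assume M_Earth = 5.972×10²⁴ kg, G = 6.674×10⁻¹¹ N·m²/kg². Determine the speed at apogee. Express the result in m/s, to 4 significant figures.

μ = GM = 6.674×10⁻¹¹ × 5.972×10²⁴ = 3.986×10¹⁴ m³/s².
Semi-major axis a = (r_p + r_a)/2 = 18790 km = 1.879×10⁷ m.
Vis-viva: v² = μ(2/r − 1/a) = 3.986×10¹⁴ × (6.583×10⁻⁸ − 5.322×10⁻⁸) = 5.027×10⁶ m²/s².
v = 2242 m/s.

v ≈ 2242 m/s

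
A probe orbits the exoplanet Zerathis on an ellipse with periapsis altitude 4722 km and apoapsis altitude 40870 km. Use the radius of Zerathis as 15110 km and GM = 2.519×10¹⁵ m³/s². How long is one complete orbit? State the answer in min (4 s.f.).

r_p = 15110 + 4722 = 19832 km = 1.9832×10⁷ m.
r_a = 15110 + 40870 = 55980 km = 5.5980×10⁷ m.
Semi-major axis a = (r_p + r_a)/2 = (19832 + 55980)/2 = 37906 km = 3.791×10⁷ m.
By Kepler's third law T = 2π√(a³/μ) = 2π × 4.650×10³ = 2.922×10⁴ s.
= 486.9 min.

T ≈ 486.9 min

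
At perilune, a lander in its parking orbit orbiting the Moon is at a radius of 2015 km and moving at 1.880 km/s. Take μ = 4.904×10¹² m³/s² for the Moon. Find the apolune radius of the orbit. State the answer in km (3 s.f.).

apolune radius ≈ 5340 km

r_p = 2.015×10⁶ m.
Specific energy ε = v²/2 − μ/r = -6.665×10⁵ J/kg, so a = −μ/(2ε) = 3.679×10⁶ m.
The apsides satisfy r_p + r_a = 2a, so the apolune radius is 2a − r_p = 5.342×10⁶ m = 5342.3 km.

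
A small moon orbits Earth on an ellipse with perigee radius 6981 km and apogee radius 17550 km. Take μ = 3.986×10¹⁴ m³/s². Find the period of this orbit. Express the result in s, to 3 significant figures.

T ≈ 13500 s

Semi-major axis a = (r_p + r_a)/2 = (6981.0 + 17550)/2 = 12266 km = 1.227×10⁷ m.
By Kepler's third law T = 2π√(a³/μ) = 2π × 2.152×10³ = 1.352×10⁴ s.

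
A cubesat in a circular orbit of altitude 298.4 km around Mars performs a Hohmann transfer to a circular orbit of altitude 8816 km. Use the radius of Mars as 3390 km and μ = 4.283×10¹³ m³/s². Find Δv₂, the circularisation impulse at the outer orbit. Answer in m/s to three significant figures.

r₁ = 3390 + 298.4 = 3688.4 km = 3.6884×10⁶ m.
r₂ = 3390 + 8816 = 12206 km = 1.2206×10⁷ m.
Transfer ellipse a_t = (r₁ + r₂)/2 = 7.947×10⁶ m.
At r₁: circular v_c1 = √(μ/r₁) = 3408 m/s; transfer-periapsis v_p = √[μ(2/r₁ − 1/a_t)] = 4223 m/s.
At r₂: circular v_c2 = √(μ/r₂) = 1873 m/s; transfer-apoapsis v_a = √[μ(2/r₂ − 1/a_t)] = 1276 m/s.
Δv₂ = v_c2 − v_a = 597.1 m/s.

Δv ≈ 597 m/s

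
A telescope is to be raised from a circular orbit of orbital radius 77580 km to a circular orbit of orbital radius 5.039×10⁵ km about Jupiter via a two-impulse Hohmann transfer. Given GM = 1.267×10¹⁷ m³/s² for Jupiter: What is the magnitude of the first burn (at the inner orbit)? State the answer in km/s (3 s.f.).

Δv ≈ 12.8 km/s

r₁ = 77580 km = 7.758×10⁷ m.
r₂ = 5.039×10⁵ km = 5.039×10⁸ m.
Transfer ellipse a_t = (r₁ + r₂)/2 = 2.907×10⁸ m.
At r₁: circular v_c1 = √(μ/r₁) = 40410 m/s; transfer-perijove v_p = √[μ(2/r₁ − 1/a_t)] = 53200 m/s.
Δv₁ = v_p − v_c1 = 12790 m/s.
= 12.79 km/s.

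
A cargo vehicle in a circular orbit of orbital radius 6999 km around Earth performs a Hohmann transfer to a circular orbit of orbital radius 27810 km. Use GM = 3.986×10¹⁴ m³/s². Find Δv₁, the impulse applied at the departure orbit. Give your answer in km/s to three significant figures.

r₁ = 6999 km = 6.999×10⁶ m.
r₂ = 27810 km = 2.781×10⁷ m.
Transfer ellipse a_t = (r₁ + r₂)/2 = 1.740×10⁷ m.
At r₁: circular v_c1 = √(μ/r₁) = 7547 m/s; transfer-perigee v_p = √[μ(2/r₁ − 1/a_t)] = 9539 m/s.
Δv₁ = v_p − v_c1 = 1993 m/s.
= 1.993 km/s.

Δv ≈ 1.99 km/s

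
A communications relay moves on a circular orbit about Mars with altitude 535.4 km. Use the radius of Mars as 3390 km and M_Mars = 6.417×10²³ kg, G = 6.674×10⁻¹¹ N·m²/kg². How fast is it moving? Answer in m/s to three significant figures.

v ≈ 3300 m/s

μ = GM = 6.674×10⁻¹¹ × 6.417×10²³ = 4.283×10¹³ m³/s².
r = 3390 + 535.4 = 3925.4 km = 3.9254×10⁶ m.
For a circular orbit v = √(μ/r) = √(4.283×10¹³ / 3.925×10⁶) = √(1.091×10⁷) = 3303 m/s.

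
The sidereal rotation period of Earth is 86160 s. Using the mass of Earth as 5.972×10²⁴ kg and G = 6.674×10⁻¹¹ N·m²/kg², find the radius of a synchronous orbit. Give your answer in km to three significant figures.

r_sync ≈ 42200 km

μ = GM = 6.674×10⁻¹¹ × 5.972×10²⁴ = 3.986×10¹⁴ m³/s².
A synchronous orbit has period T, so by Kepler's third law a = (μT²/4π²)^(1/3).
μT²/4π² = 3.986×10¹⁴ × (8.616×10⁴)² / 39.48 = 7.495×10²² m³.
a = 4.216×10⁷ m = 42162 km.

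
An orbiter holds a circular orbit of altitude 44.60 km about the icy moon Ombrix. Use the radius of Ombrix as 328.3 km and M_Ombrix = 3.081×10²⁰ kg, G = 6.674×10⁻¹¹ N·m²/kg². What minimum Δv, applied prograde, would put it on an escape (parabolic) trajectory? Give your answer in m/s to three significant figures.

μ = GM = 6.674×10⁻¹¹ × 3.081×10²⁰ = 2.056×10¹⁰ m³/s².
r = 328.3 + 44.60 = 372.90 km = 3.7290×10⁵ m.
Circular speed v_c = √(μ/r) = 234.8 m/s.
Escape speed v_esc = √(2μ/r) = √2 × v_c = 332.1 m/s.
Δv = v_esc − v_c = 97.27 m/s.

Δv ≈ 97.3 m/s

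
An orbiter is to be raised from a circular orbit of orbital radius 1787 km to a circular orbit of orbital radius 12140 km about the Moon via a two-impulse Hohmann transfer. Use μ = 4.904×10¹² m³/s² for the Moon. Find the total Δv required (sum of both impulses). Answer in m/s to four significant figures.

Δv_total ≈ 844.3 m/s

r₁ = 1787 km = 1.787×10⁶ m.
r₂ = 12140 km = 1.214×10⁷ m.
Transfer ellipse a_t = (r₁ + r₂)/2 = 6.964×10⁶ m.
At r₁: circular v_c1 = √(μ/r₁) = 1657 m/s; transfer-perilune v_p = √[μ(2/r₁ − 1/a_t)] = 2187 m/s.
Δv₁ = v_p − v_c1 = 530.7 m/s.
At r₂: circular v_c2 = √(μ/r₂) = 635.6 m/s; transfer-apolune v_a = √[μ(2/r₂ − 1/a_t)] = 322.0 m/s.
Δv₂ = v_c2 − v_a = 313.6 m/s.
Total Δv = Δv₁ + Δv₂ = 844.3 m/s.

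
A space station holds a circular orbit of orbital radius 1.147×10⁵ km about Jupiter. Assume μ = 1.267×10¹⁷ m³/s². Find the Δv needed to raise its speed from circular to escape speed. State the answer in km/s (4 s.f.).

Δv ≈ 13.77 km/s

r = 1.147×10⁵ km = 1.147×10⁸ m.
Circular speed v_c = √(μ/r) = 33240 m/s.
Escape speed v_esc = √(2μ/r) = √2 × v_c = 47000 m/s.
Δv = v_esc − v_c = 13770 m/s = 13.77 km/s.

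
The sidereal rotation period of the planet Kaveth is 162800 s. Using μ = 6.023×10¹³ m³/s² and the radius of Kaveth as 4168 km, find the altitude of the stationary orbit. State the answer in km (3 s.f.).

h_sync ≈ 30200 km

A synchronous orbit has period T, so by Kepler's third law a = (μT²/4π²)^(1/3).
μT²/4π² = 6.023×10¹³ × (1.628×10⁵)² / 39.48 = 4.044×10²² m³.
a = 3.432×10⁷ m = 34323 km.
Altitude h = a − R = 34323 − 4168 = 30155 km.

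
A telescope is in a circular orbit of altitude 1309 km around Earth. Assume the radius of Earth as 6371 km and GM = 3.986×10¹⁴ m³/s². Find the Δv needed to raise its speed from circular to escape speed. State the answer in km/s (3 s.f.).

Δv ≈ 2.98 km/s

r = 6371 + 1309 = 7680.0 km = 7.6800×10⁶ m.
Circular speed v_c = √(μ/r) = 7204 m/s.
Escape speed v_esc = √(2μ/r) = √2 × v_c = 10190 m/s.
Δv = v_esc − v_c = 2984 m/s = 2.984 km/s.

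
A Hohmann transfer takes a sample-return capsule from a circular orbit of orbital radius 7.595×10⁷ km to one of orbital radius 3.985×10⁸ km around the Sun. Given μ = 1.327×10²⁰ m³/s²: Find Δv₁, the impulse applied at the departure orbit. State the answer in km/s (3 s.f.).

Δv ≈ 12.4 km/s

r₁ = 7.595×10⁷ km = 7.595×10¹⁰ m.
r₂ = 3.985×10⁸ km = 3.985×10¹¹ m.
Transfer ellipse a_t = (r₁ + r₂)/2 = 2.372×10¹¹ m.
At r₁: circular v_c1 = √(μ/r₁) = 41800 m/s; transfer-perihelion v_p = √[μ(2/r₁ − 1/a_t)] = 54180 m/s.
Δv₁ = v_p − v_c1 = 12380 m/s.
= 12.38 km/s.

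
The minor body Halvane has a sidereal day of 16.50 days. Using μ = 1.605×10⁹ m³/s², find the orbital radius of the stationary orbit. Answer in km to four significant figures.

T = 16.50 days = 1.426×10⁶ s.
A synchronous orbit has period T, so by Kepler's third law a = (μT²/4π²)^(1/3).
μT²/4π² = 1.605×10⁹ × (1.426×10⁶)² / 39.48 = 8.262×10¹⁹ m³.
a = 4.355×10⁶ m = 4355.5 km.

r_sync ≈ 4355 km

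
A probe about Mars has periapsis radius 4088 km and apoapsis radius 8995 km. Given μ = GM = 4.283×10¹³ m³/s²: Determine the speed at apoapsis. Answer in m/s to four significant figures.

Semi-major axis a = (r_p + r_a)/2 = 6541.5 km = 6.542×10⁶ m.
Vis-viva: v² = μ(2/r − 1/a) = 4.283×10¹³ × (2.223×10⁻⁷ − 1.529×10⁻⁷) = 2.976×10⁶ m²/s².
v = 1725 m/s.

v ≈ 1725 m/s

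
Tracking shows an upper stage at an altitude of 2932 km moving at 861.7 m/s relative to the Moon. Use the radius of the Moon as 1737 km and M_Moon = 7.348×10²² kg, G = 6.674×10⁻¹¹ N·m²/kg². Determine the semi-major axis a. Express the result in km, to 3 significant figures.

a ≈ 3610 km

μ = GM = 6.674×10⁻¹¹ × 7.348×10²² = 4.904×10¹² m³/s².
r = 1737 + 2932 = 4669.0 km = 4.669×10⁶ m.
Specific orbital energy ε = v²/2 − μ/r = (861.7)²/2 − 4.904×10¹²/4.669×10⁶ = -6.791×10⁵ J/kg.
Since ε = −μ/(2a), a = −μ/(2ε) = 3.611×10⁶ m = 3610.8 km.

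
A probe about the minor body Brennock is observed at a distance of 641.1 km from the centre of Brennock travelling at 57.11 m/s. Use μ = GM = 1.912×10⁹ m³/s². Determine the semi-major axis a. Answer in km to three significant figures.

r = 6.411×10⁵ m.
Specific orbital energy ε = v²/2 − μ/r = (57.11)²/2 − 1.912×10⁹/6.411×10⁵ = -1.352×10³ J/kg.
Since ε = −μ/(2a), a = −μ/(2ε) = 7.073×10⁵ m = 707.31 km.

a ≈ 707 km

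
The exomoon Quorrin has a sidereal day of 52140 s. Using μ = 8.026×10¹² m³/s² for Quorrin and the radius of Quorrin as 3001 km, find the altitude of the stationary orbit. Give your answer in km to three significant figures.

h_sync ≈ 5210 km

A synchronous orbit has period T, so by Kepler's third law a = (μT²/4π²)^(1/3).
μT²/4π² = 8.026×10¹² × (5.214×10⁴)² / 39.48 = 5.527×10²⁰ m³.
a = 8.207×10⁶ m = 8206.5 km.
Altitude h = a − R = 8206.5 − 3001 = 5205.5 km.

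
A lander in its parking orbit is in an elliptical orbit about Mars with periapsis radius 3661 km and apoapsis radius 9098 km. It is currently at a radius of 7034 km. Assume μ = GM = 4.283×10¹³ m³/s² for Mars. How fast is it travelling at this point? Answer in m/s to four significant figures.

v ≈ 2338 m/s

Semi-major axis a = (r_p + r_a)/2 = 6379.5 km = 6.380×10⁶ m.
Vis-viva: v² = μ(2/r − 1/a) = 4.283×10¹³ × (2.843×10⁻⁷ − 1.568×10⁻⁷) = 5.464×10⁶ m²/s².
v = 2338 m/s.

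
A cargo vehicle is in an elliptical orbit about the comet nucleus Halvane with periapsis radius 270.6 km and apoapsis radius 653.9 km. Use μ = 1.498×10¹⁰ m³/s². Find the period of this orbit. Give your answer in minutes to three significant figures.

Semi-major axis a = (r_p + r_a)/2 = (270.60 + 653.90)/2 = 462.25 km = 4.622×10⁵ m.
By Kepler's third law T = 2π√(a³/μ) = 2π × 2.568×10³ = 1.613×10⁴ s.
= 268.9 minutes.

T ≈ 269 minutes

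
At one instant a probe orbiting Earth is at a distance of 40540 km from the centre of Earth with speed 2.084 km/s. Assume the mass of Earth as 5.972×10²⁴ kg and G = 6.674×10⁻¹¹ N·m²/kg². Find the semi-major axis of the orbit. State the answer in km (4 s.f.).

a ≈ 26020 km

μ = GM = 6.674×10⁻¹¹ × 5.972×10²⁴ = 3.986×10¹⁴ m³/s².
r = 4.054×10⁷ m.
Specific orbital energy ε = v²/2 − μ/r = (2084)²/2 − 3.986×10¹⁴/4.054×10⁷ = -7.660×10⁶ J/kg.
Since ε = −μ/(2a), a = −μ/(2ε) = 2.602×10⁷ m = 26016 km.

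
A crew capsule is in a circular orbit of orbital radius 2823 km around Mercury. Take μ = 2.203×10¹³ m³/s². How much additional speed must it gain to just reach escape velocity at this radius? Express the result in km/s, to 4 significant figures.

r = 2823 km = 2.823×10⁶ m.
Circular speed v_c = √(μ/r) = 2794 m/s.
Escape speed v_esc = √(2μ/r) = √2 × v_c = 3951 m/s.
Δv = v_esc − v_c = 1157 m/s = 1.157 km/s.

Δv ≈ 1.157 km/s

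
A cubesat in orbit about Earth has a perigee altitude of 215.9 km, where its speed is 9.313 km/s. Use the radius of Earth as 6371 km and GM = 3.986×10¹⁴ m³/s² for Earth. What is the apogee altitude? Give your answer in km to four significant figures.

apogee altitude ≈ 10290 km

r_p = 6371 + 215.9 = 6586.9 km = 6.587×10⁶ m.
Specific energy ε = v²/2 − μ/r = -1.715×10⁷ J/kg, so a = −μ/(2ε) = 1.162×10⁷ m.
The apsides satisfy r_p + r_a = 2a, so the apogee radius is 2a − r_p = 1.666×10⁷ m = 16658 km.
Apogee altitude = 16658 − 6371 = 10287 km.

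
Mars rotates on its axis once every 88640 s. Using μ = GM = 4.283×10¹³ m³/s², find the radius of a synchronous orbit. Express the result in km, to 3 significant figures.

r_sync ≈ 20400 km

A synchronous orbit has period T, so by Kepler's third law a = (μT²/4π²)^(1/3).
μT²/4π² = 4.283×10¹³ × (8.864×10⁴)² / 39.48 = 8.524×10²¹ m³.
a = 2.043×10⁷ m = 20428 km.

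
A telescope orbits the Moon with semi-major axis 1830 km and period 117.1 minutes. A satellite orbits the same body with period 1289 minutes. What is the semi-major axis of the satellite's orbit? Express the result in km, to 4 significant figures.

Kepler's third law: a³ ∝ T², so a₂ = a₁ (T₂/T₁)^(2/3).
T₂/T₁ = 11.01, (T₂/T₁)^(2/3) = 4.948.
a₂ = 1830 × 4.948 = 9056 km.

a₂ ≈ 9056 km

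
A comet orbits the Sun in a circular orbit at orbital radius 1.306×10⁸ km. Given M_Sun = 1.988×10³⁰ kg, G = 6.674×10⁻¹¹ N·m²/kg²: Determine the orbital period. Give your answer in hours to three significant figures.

T ≈ 7150 hours

μ = GM = 6.674×10⁻¹¹ × 1.988×10³⁰ = 1.327×10²⁰ m³/s².
r = 1.306×10⁸ km = 1.306×10¹¹ m.
Kepler's third law: T = 2π√(r³/μ) = 2π√((1.306×10¹¹)³ / 1.327×10²⁰).
r³/μ = 1.679×10¹³ s², so T = 2π × 4.097×10⁶ = 2.575×10⁷ s.
Converting: 2.575×10⁷ s ÷ 3600 = 7151 hours.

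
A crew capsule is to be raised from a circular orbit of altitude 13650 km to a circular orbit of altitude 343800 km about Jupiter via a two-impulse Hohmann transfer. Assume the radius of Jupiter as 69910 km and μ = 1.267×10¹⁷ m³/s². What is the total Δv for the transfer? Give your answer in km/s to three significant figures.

r₁ = 69910 + 13650 = 83560 km = 8.3560×10⁷ m.
r₂ = 69910 + 343800 = 413710 km = 4.1371×10⁸ m.
Transfer ellipse a_t = (r₁ + r₂)/2 = 2.486×10⁸ m.
At r₁: circular v_c1 = √(μ/r₁) = 38940 m/s; transfer-perijove v_p = √[μ(2/r₁ − 1/a_t)] = 50230 m/s.
Δv₁ = v_p − v_c1 = 11290 m/s.
At r₂: circular v_c2 = √(μ/r₂) = 17500 m/s; transfer-apojove v_a = √[μ(2/r₂ − 1/a_t)] = 10150 m/s.
Δv₂ = v_c2 − v_a = 7355 m/s.
Total Δv = Δv₁ + Δv₂ = 18640 m/s = 18.64 km/s.

Δv_total ≈ 18.6 km/s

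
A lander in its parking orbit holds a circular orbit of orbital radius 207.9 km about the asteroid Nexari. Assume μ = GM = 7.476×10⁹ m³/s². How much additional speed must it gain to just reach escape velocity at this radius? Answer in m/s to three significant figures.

r = 207.9 km = 2.079×10⁵ m.
Circular speed v_c = √(μ/r) = 189.6 m/s.
Escape speed v_esc = √(2μ/r) = √2 × v_c = 268.2 m/s.
Δv = v_esc − v_c = 78.55 m/s.

Δv ≈ 78.5 m/s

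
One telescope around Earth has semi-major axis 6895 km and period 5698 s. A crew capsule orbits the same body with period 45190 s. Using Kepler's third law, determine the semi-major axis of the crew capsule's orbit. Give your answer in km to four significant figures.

a₂ ≈ 27420 km

Kepler's third law: a³ ∝ T², so a₂ = a₁ (T₂/T₁)^(2/3).
T₂/T₁ = 7.931, (T₂/T₁)^(2/3) = 3.977.
a₂ = 6895 × 3.977 = 27420 km.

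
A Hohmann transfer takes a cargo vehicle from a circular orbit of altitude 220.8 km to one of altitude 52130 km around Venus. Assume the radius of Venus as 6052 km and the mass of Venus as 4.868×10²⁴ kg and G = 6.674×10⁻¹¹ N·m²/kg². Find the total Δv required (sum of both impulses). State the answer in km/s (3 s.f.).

Δv_total ≈ 3.79 km/s

μ = GM = 6.674×10⁻¹¹ × 4.868×10²⁴ = 3.249×10¹⁴ m³/s².
r₁ = 6052 + 220.8 = 6272.8 km = 6.2728×10⁶ m.
r₂ = 6052 + 52130 = 58182 km = 5.8182×10⁷ m.
Transfer ellipse a_t = (r₁ + r₂)/2 = 3.223×10⁷ m.
At r₁: circular v_c1 = √(μ/r₁) = 7197 m/s; transfer-periapsis v_p = √[μ(2/r₁ − 1/a_t)] = 9670 m/s.
Δv₁ = v_p − v_c1 = 2473 m/s.
At r₂: circular v_c2 = √(μ/r₂) = 2363 m/s; transfer-apoapsis v_a = √[μ(2/r₂ − 1/a_t)] = 1043 m/s.
Δv₂ = v_c2 − v_a = 1321 m/s.
Total Δv = Δv₁ + Δv₂ = 3794 m/s = 3.794 km/s.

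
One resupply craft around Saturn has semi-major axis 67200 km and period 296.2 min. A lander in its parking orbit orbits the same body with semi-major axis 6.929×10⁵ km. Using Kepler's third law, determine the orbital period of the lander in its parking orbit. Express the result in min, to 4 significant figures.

Kepler's third law: T² ∝ a³, so T₂ = T₁ (a₂/a₁)^(3/2).
a₂/a₁ = 10.31, (a₂/a₁)^(3/2) = 33.11.
T₂ = 296.2 × 33.11 = 9807 min.

T₂ ≈ 9807 min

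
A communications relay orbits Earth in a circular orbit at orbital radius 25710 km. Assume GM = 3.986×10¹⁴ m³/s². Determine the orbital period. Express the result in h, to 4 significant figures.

r = 25710 km = 2.571×10⁷ m.
Kepler's third law: T = 2π√(r³/μ) = 2π√((2.571×10⁷)³ / 3.986×10¹⁴).
r³/μ = 4.264×10⁷ s², so T = 2π × 6.530×10³ = 4.103×10⁴ s.
Converting: 4.103×10⁴ s ÷ 3600 = 11.40 h.

T ≈ 11.40 h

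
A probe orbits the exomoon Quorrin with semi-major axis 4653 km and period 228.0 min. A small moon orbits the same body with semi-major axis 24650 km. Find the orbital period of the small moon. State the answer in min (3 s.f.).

Kepler's third law: T² ∝ a³, so T₂ = T₁ (a₂/a₁)^(3/2).
a₂/a₁ = 5.298, (a₂/a₁)^(3/2) = 12.19.
T₂ = 228.0 × 12.19 = 2780 min.

T₂ ≈ 2780 min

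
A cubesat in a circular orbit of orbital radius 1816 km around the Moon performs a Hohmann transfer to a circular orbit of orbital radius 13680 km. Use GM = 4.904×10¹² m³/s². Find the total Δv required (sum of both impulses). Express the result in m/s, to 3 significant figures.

r₁ = 1816 km = 1.816×10⁶ m.
r₂ = 13680 km = 1.368×10⁷ m.
Transfer ellipse a_t = (r₁ + r₂)/2 = 7.748×10⁶ m.
At r₁: circular v_c1 = √(μ/r₁) = 1643 m/s; transfer-perilune v_p = √[μ(2/r₁ − 1/a_t)] = 2184 m/s.
Δv₁ = v_p − v_c1 = 540.3 m/s.
At r₂: circular v_c2 = √(μ/r₂) = 598.7 m/s; transfer-apolune v_a = √[μ(2/r₂ − 1/a_t)] = 289.9 m/s.
Δv₂ = v_c2 − v_a = 308.9 m/s.
Total Δv = Δv₁ + Δv₂ = 849.1 m/s.

Δv_total ≈ 849 m/s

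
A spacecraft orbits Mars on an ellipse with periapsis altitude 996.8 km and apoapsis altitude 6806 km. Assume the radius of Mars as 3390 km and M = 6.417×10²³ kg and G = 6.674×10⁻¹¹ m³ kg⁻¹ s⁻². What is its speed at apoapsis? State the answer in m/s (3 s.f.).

μ = GM = 6.674×10⁻¹¹ × 6.417×10²³ = 4.283×10¹³ m³/s².
r_p = 3390 + 996.8 = 4386.8 km = 4.3868×10⁶ m.
r_a = 3390 + 6806 = 10196 km = 1.0196×10⁷ m.
Semi-major axis a = (r_p + r_a)/2 = 7291.4 km = 7.291×10⁶ m.
Vis-viva: v² = μ(2/r − 1/a) = 4.283×10¹³ × (1.962×10⁻⁷ − 1.371×10⁻⁷) = 2.527×10⁶ m²/s².
v = 1590 m/s.

v ≈ 1590 m/s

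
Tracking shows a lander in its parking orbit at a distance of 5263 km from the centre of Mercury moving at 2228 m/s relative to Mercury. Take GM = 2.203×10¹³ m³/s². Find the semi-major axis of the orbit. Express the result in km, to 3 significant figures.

r = 5.263×10⁶ m.
Vis-viva rearranged: 1/a = 2/r − v²/μ = 3.800×10⁻⁷ − 2.253×10⁻⁷ = 1.547×10⁻⁷ m⁻¹.
a = 6.465×10⁶ m = 6464.8 km.

a ≈ 6460 km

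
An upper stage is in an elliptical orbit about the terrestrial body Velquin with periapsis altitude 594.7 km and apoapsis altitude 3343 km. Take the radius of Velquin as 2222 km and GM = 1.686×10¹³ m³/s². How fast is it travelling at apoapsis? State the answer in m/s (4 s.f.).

v ≈ 1427 m/s

r_p = 2222 + 594.7 = 2816.7 km = 2.8167×10⁶ m.
r_a = 2222 + 3343 = 5565.0 km = 5.5650×10⁶ m.
Semi-major axis a = (r_p + r_a)/2 = 4190.9 km = 4.191×10⁶ m.
Vis-viva: v² = μ(2/r − 1/a) = 1.686×10¹³ × (3.594×10⁻⁷ − 2.386×10⁻⁷) = 2.036×10⁶ m²/s².
v = 1427 m/s.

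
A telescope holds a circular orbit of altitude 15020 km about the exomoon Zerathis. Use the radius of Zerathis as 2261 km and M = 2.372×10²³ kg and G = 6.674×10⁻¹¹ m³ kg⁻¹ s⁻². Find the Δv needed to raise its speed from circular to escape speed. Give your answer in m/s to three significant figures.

μ = GM = 6.674×10⁻¹¹ × 2.372×10²³ = 1.583×10¹³ m³/s².
r = 2261 + 15020 = 17281 km = 1.7281×10⁷ m.
Circular speed v_c = √(μ/r) = 957.1 m/s.
Escape speed v_esc = √(2μ/r) = √2 × v_c = 1354 m/s.
Δv = v_esc − v_c = 396.5 m/s.

Δv ≈ 396 m/s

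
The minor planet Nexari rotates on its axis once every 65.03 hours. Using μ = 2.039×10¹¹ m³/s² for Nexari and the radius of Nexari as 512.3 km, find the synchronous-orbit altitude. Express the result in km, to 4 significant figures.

T = 65.03 hours = 2.341×10⁵ s.
A synchronous orbit has period T, so by Kepler's third law a = (μT²/4π²)^(1/3).
μT²/4π² = 2.039×10¹¹ × (2.341×10⁵)² / 39.48 = 2.831×10²⁰ m³.
a = 6.566×10⁶ m = 6565.9 km.
Altitude h = a − R = 6565.9 − 512.3 = 6053.6 km.

h_sync ≈ 6054 km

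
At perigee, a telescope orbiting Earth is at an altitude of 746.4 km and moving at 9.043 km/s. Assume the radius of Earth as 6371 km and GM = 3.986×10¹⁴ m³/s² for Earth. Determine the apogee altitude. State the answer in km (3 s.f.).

apogee altitude ≈ 12900 km

r_p = 6371 + 746.4 = 7117.4 km = 7.117×10⁶ m.
Specific energy ε = v²/2 − μ/r = -1.512×10⁷ J/kg, so a = −μ/(2ε) = 1.318×10⁷ m.
The apsides satisfy r_p + r_a = 2a, so the apogee radius is 2a − r_p = 1.925×10⁷ m = 19253 km.
Apogee altitude = 19253 − 6371 = 12882 km.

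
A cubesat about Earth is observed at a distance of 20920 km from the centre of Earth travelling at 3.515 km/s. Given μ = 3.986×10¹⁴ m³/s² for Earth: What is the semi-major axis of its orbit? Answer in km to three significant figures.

a ≈ 15500 km

r = 2.092×10⁷ m.
Specific orbital energy ε = v²/2 − μ/r = (3515)²/2 − 3.986×10¹⁴/2.092×10⁷ = -1.288×10⁷ J/kg.
Since ε = −μ/(2a), a = −μ/(2ε) = 1.548×10⁷ m = 15478 km.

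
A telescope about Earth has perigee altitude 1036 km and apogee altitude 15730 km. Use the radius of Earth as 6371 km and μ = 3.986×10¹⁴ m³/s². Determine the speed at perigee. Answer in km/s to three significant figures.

r_p = 6371 + 1036 = 7407.0 km = 7.4070×10⁶ m.
r_a = 6371 + 15730 = 22101 km = 2.2101×10⁷ m.
Semi-major axis a = (r_p + r_a)/2 = 14754 km = 1.475×10⁷ m.
Vis-viva: v² = μ(2/r − 1/a) = 3.986×10¹⁴ × (2.700×10⁻⁷ − 6.778×10⁻⁸) = 8.061×10⁷ m²/s².
v = 8978 m/s = 8.978 km/s.

v ≈ 8.98 km/s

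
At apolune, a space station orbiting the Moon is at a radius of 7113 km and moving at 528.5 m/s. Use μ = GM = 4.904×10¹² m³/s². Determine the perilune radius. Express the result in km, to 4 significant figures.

perilune radius ≈ 1807 km

r_a = 7.113×10⁶ m.
Specific energy ε = v²/2 − μ/r = -5.498×10⁵ J/kg, so a = −μ/(2ε) = 4.460×10⁶ m.
The apsides satisfy r_p + r_a = 2a, so the perilune radius is 2a − r_a = 1.807×10⁶ m = 1806.8 km.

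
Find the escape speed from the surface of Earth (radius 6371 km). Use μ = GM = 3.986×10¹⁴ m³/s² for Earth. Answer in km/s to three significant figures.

v_esc ≈ 11.2 km/s

r = R = 6.371×10⁶ m.
Escape speed v_esc = √(2μ/r) = √(2 × 3.986×10¹⁴ / 6.371×10⁶) = √(1.251×10⁸) = 11190 m/s.
= 11.19 km/s.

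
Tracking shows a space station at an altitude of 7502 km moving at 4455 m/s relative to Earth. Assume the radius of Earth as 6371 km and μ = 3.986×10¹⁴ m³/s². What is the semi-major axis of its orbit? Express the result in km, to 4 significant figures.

a ≈ 10600 km

r = 6371 + 7502 = 13873 km = 1.387×10⁷ m.
Vis-viva rearranged: 1/a = 2/r − v²/μ = 1.442×10⁻⁷ − 4.979×10⁻⁸ = 9.437×10⁻⁸ m⁻¹.
a = 1.060×10⁷ m = 10596 km.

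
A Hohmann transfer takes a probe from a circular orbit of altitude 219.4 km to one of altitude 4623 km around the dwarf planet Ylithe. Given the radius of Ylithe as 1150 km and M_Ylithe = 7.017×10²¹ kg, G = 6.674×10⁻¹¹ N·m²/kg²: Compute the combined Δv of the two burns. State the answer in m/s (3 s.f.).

Δv_total ≈ 267 m/s

μ = GM = 6.674×10⁻¹¹ × 7.017×10²¹ = 4.683×10¹¹ m³/s².
r₁ = 1150 + 219.4 = 1369.4 km = 1.3694×10⁶ m.
r₂ = 1150 + 4623 = 5773.0 km = 5.7730×10⁶ m.
Transfer ellipse a_t = (r₁ + r₂)/2 = 3.571×10⁶ m.
At r₁: circular v_c1 = √(μ/r₁) = 584.8 m/s; transfer-periapsis v_p = √[μ(2/r₁ − 1/a_t)] = 743.5 m/s.
Δv₁ = v_p − v_c1 = 158.7 m/s.
At r₂: circular v_c2 = √(μ/r₂) = 284.8 m/s; transfer-apoapsis v_a = √[μ(2/r₂ − 1/a_t)] = 176.4 m/s.
Δv₂ = v_c2 − v_a = 108.4 m/s.
Total Δv = Δv₁ + Δv₂ = 267.2 m/s.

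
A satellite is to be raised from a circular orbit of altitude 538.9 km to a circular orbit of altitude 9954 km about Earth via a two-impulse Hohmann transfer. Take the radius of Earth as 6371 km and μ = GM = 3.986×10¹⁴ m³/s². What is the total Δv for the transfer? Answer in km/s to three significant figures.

r₁ = 6371 + 538.9 = 6909.9 km = 6.9099×10⁶ m.
r₂ = 6371 + 9954 = 16325 km = 1.6325×10⁷ m.
Transfer ellipse a_t = (r₁ + r₂)/2 = 1.162×10⁷ m.
At r₁: circular v_c1 = √(μ/r₁) = 7595 m/s; transfer-perigee v_p = √[μ(2/r₁ − 1/a_t)] = 9003 m/s.
Δv₁ = v_p − v_c1 = 1408 m/s.
At r₂: circular v_c2 = √(μ/r₂) = 4941 m/s; transfer-apogee v_a = √[μ(2/r₂ − 1/a_t)] = 3811 m/s.
Δv₂ = v_c2 − v_a = 1130 m/s.
Total Δv = Δv₁ + Δv₂ = 2539 m/s = 2.539 km/s.

Δv_total ≈ 2.54 km/s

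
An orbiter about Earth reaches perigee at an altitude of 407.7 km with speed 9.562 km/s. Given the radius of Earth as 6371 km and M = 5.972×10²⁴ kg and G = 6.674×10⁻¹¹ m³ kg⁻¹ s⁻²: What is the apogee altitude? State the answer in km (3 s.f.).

μ = GM = 6.674×10⁻¹¹ × 5.972×10²⁴ = 3.986×10¹⁴ m³/s².
r_p = 6371 + 407.7 = 6778.7 km = 6.779×10⁶ m.
Specific energy ε = v²/2 − μ/r = -1.308×10⁷ J/kg, so a = −μ/(2ε) = 1.523×10⁷ m.
The apsides satisfy r_p + r_a = 2a, so the apogee radius is 2a − r_p = 2.369×10⁷ m = 23689 km.
Apogee altitude = 23689 − 6371 = 17318 km.

apogee altitude ≈ 17300 km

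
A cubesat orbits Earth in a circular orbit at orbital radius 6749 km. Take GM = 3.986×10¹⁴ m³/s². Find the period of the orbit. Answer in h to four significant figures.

T ≈ 1.533 h

r = 6749 km = 6.749×10⁶ m.
Kepler's third law: T = 2π√(r³/μ) = 2π√((6.749×10⁶)³ / 3.986×10¹⁴).
r³/μ = 7.712×10⁵ s², so T = 2π × 8.782×10² = 5.518×10³ s.
Converting: 5.518×10³ s ÷ 3600 = 1.533 h.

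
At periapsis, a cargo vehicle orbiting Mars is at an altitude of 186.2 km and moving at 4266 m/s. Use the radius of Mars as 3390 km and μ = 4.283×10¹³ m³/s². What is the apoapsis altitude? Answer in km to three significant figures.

apoapsis altitude ≈ 7920 km

r_p = 3390 + 186.2 = 3576.2 km = 3.576×10⁶ m.
Specific energy ε = v²/2 − μ/r = -2.877×10⁶ J/kg, so a = −μ/(2ε) = 7.443×10⁶ m.
The apsides satisfy r_p + r_a = 2a, so the apoapsis radius is 2a − r_p = 1.131×10⁷ m = 11311 km.
Apoapsis altitude = 11311 − 3390 = 7920.7 km.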